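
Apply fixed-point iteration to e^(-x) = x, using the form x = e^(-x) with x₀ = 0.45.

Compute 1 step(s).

Equation: e^(-x) = x
Fixed-point form: x = e^(-x)
x₀ = 0.45

x_1 = g(0.450000) = 0.637628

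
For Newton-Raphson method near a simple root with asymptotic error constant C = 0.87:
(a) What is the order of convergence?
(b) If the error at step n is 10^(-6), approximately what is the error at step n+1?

(a) Newton-Raphson has quadratic (order 2) convergence near simple roots.
    This means |e_{n+1}| ≈ C|e_n|².

(b) With |e_n| = 10^(-6) and C = 0.87:
    |e_{n+1}| ≈ 0.87 × (10^(-6))² = 0.87 × 10^(-12)

(a) 2 (quadratic); (b) |e_{n+1}| ≈ 8.700e-13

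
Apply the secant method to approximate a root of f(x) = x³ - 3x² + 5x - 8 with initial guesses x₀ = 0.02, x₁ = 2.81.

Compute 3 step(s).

f(x) = x³ - 3x² + 5x - 8
x₀ = 0.02, x₁ = 2.81

Secant formula: x_{n+1} = x_n - f(x_n)(x_n - x_{n-1})/(f(x_n) - f(x_{n-1}))

Iteration 1:
  f(0.020000) = -7.901192
  f(2.810000) = 4.549741
  x_2 = 2.810000 - 4.549741×(2.810000 - 0.020000)/(4.549741 - (-7.901192))
       = 1.790496
Iteration 2:
  f(2.810000) = 4.549741
  f(1.790496) = -2.925040
  x_3 = 1.790496 - (-2.925040)×(1.790496 - 2.810000)/(-2.925040 - 4.549741)
       = 2.189449
Iteration 3:
  f(1.790496) = -2.925040
  f(2.189449) = -0.938280
  x_4 = 2.189449 - (-0.938280)×(2.189449 - 1.790496)/(-0.938280 - (-2.925040))
       = 2.377862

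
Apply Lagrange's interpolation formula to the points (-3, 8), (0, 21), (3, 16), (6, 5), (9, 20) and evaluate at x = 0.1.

Lagrange interpolation formula:
P(x) = Σ yᵢ × Lᵢ(x)
where Lᵢ(x) = Π_{j≠i} (x - xⱼ)/(xᵢ - xⱼ)

L_0(0.1) = (0.1 - 0)/(-3 - 0) × (0.1 - 3)/(-3 - 3) × (0.1 - 6)/(-3 - 6) × (0.1 - 9)/(-3 - 9) = -0.007833
L_1(0.1) = (0.1 - (-3))/(0 - (-3)) × (0.1 - 3)/(0 - 3) × (0.1 - 6)/(0 - 6) × (0.1 - 9)/(0 - 9) = 0.971327
L_2(0.1) = (0.1 - (-3))/(3 - (-3)) × (0.1 - 0)/(3 - 0) × (0.1 - 6)/(3 - 6) × (0.1 - 9)/(3 - 9) = 0.050241
L_3(0.1) = (0.1 - (-3))/(6 - (-3)) × (0.1 - 0)/(6 - 0) × (0.1 - 3)/(6 - 3) × (0.1 - 9)/(6 - 9) = -0.016463
L_4(0.1) = (0.1 - (-3))/(9 - (-3)) × (0.1 - 0)/(9 - 0) × (0.1 - 3)/(9 - 3) × (0.1 - 6)/(9 - 6) = 0.002728

P(0.1) = 8×L_0(0.1) + 21×L_1(0.1) + 16×L_2(0.1) + 5×L_3(0.1) + 20×L_4(0.1)
P(0.1) = 21.111310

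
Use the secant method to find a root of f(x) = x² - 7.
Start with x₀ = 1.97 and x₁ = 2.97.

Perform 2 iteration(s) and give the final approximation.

f(x) = x² - 7
x₀ = 1.97, x₁ = 2.97

Secant formula: x_{n+1} = x_n - f(x_n)(x_n - x_{n-1})/(f(x_n) - f(x_{n-1}))

Iteration 1:
  f(1.970000) = -3.119100
  f(2.970000) = 1.820900
  x_2 = 2.970000 - 1.820900×(2.970000 - 1.970000)/(1.820900 - (-3.119100))
       = 2.601397
Iteration 2:
  f(2.970000) = 1.820900
  f(2.601397) = -0.232735
  x_3 = 2.601397 - (-0.232735)×(2.601397 - 2.970000)/(-0.232735 - 1.820900)
       = 2.643170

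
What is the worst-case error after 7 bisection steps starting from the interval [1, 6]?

Bisection error bound: |error| ≤ (b-a)/2^n
|error| ≤ (6 - 1)/2^7 = 5/2^7
|error| ≤ 0.0390625000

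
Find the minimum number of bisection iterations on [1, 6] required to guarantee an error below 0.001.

We need (b-a)/2^n ≤ 0.001
(6 - 1)/2^n ≤ 0.001
5/2^n ≤ 0.001
2^n ≥ 5000
n ≥ log₂(5000) = 12.29
n ≥ 13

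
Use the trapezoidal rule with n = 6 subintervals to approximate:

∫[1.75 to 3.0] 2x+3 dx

f(x) = 2x+3
a = 1.75, b = 3.0, n = 6
h = (b - a)/n = 0.208333

Trapezoidal rule: (h/2)[f(x₀) + 2f(x₁) + 2f(x₂) + ... + f(xₙ)]

x_0 = 1.7500, f(x_0) = 6.500000, coefficient = 1
x_1 = 1.9583, f(x_1) = 6.916667, coefficient = 2
x_2 = 2.1667, f(x_2) = 7.333333, coefficient = 2
x_3 = 2.3750, f(x_3) = 7.750000, coefficient = 2
x_4 = 2.5833, f(x_4) = 8.166667, coefficient = 2
x_5 = 2.7917, f(x_5) = 8.583333, coefficient = 2
x_6 = 3.0000, f(x_6) = 9.000000, coefficient = 1

I ≈ (0.208333/2) × 93.000000 = 9.687500
Exact value: 9.687500
Error: 0.000000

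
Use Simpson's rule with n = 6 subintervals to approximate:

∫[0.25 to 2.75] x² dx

f(x) = x²
a = 0.25, b = 2.75, n = 6
h = (b - a)/n = 0.416667

Simpson's rule: (h/3)[f(x₀) + 4f(x₁) + 2f(x₂) + ... + f(xₙ)]

x_0 = 0.2500, f(x_0) = 0.062500, coefficient = 1
x_1 = 0.6667, f(x_1) = 0.444444, coefficient = 4
x_2 = 1.0833, f(x_2) = 1.173611, coefficient = 2
x_3 = 1.5000, f(x_3) = 2.250000, coefficient = 4
x_4 = 1.9167, f(x_4) = 3.673611, coefficient = 2
x_5 = 2.3333, f(x_5) = 5.444444, coefficient = 4
x_6 = 2.7500, f(x_6) = 7.562500, coefficient = 1

I ≈ (0.416667/3) × 49.875000 = 6.927083
Exact value: 6.927083
Error: 0.000000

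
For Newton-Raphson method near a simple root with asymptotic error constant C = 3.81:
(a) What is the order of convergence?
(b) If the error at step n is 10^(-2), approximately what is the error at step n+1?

(a) Newton-Raphson has quadratic (order 2) convergence near simple roots.
    This means |e_{n+1}| ≈ C|e_n|².

(b) With |e_n| = 10^(-2) and C = 3.81:
    |e_{n+1}| ≈ 3.81 × (10^(-2))² = 3.81 × 10^(-4)

(a) 2 (quadratic); (b) |e_{n+1}| ≈ 3.810e-04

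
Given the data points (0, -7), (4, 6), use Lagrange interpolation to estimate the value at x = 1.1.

Lagrange interpolation formula:
P(x) = Σ yᵢ × Lᵢ(x)
where Lᵢ(x) = Π_{j≠i} (x - xⱼ)/(xᵢ - xⱼ)

L_0(1.1) = (1.1 - 4)/(0 - 4) = 0.725000
L_1(1.1) = (1.1 - 0)/(4 - 0) = 0.275000

P(1.1) = (-7)×L_0(1.1) + 6×L_1(1.1)
P(1.1) = -3.425000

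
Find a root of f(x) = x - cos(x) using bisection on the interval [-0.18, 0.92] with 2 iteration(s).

f(x) = x - cos(x)
Initial interval: [-0.18, 0.92]

Iteration 1:
  c_1 = (-0.180000 + 0.920000)/2 = 0.370000
  f(c_1) = f(0.370000) = -0.562327
  f(a) × f(c) ≥ 0, new interval: [0.370000, 0.920000]
Iteration 2:
  c_2 = (0.370000 + 0.920000)/2 = 0.645000
  f(c_2) = f(0.645000) = -0.154100
  f(a) × f(c) ≥ 0, new interval: [0.645000, 0.920000]

After 2 iteration(s), the approximation is c_2 = 0.645000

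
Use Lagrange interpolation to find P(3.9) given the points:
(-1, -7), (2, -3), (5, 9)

Lagrange interpolation formula:
P(x) = Σ yᵢ × Lᵢ(x)
where Lᵢ(x) = Π_{j≠i} (x - xⱼ)/(xᵢ - xⱼ)

L_0(3.9) = (3.9 - 2)/(-1 - 2) × (3.9 - 5)/(-1 - 5) = -0.116111
L_1(3.9) = (3.9 - (-1))/(2 - (-1)) × (3.9 - 5)/(2 - 5) = 0.598889
L_2(3.9) = (3.9 - (-1))/(5 - (-1)) × (3.9 - 2)/(5 - 2) = 0.517222

P(3.9) = (-7)×L_0(3.9) + (-3)×L_1(3.9) + 9×L_2(3.9)
P(3.9) = 3.671111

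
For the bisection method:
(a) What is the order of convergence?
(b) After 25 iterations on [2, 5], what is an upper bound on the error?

(a) Bisection has linear (order 1) convergence; the error is halved each step.

(b) Error bound = (b-a)/2^n = (5 - 2)/2^{25}
    = 3/2^{25}

(a) 1 (linear); (b) error ≤ 8.94e-08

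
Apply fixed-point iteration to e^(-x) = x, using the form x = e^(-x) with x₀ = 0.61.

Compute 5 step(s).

Equation: e^(-x) = x
Fixed-point form: x = e^(-x)
x₀ = 0.61

x_1 = g(0.610000) = 0.543351
x_2 = g(0.543351) = 0.580799
x_3 = g(0.580799) = 0.559451
x_4 = g(0.559451) = 0.571523
x_5 = g(0.571523) = 0.564665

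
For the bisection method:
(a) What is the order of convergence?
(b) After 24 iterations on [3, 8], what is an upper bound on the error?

(a) Bisection has linear (order 1) convergence; the error is halved each step.

(b) Error bound = (b-a)/2^n = (8 - 3)/2^{24}
    = 5/2^{24}

(a) 1 (linear); (b) error ≤ 2.98e-07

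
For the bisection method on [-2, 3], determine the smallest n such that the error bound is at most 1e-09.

We need (b-a)/2^n ≤ 1e-09
(3 - (-2))/2^n ≤ 1e-09
5/2^n ≤ 1e-09
2^n ≥ 5000000000
n ≥ log₂(5000000000) = 32.22
n ≥ 33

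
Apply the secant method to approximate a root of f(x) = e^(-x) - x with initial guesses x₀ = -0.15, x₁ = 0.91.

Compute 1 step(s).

f(x) = e^(-x) - x
x₀ = -0.15, x₁ = 0.91

Secant formula: x_{n+1} = x_n - f(x_n)(x_n - x_{n-1})/(f(x_n) - f(x_{n-1}))

Iteration 1:
  f(-0.150000) = 1.311834
  f(0.910000) = -0.507476
  x_2 = 0.910000 - (-0.507476)×(0.910000 - (-0.150000))/(-0.507476 - 1.311834)
       = 0.614325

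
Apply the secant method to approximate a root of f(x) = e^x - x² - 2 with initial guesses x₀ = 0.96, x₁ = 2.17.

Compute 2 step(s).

f(x) = e^x - x² - 2
x₀ = 0.96, x₁ = 2.17

Secant formula: x_{n+1} = x_n - f(x_n)(x_n - x_{n-1})/(f(x_n) - f(x_{n-1}))

Iteration 1:
  f(0.960000) = -0.309904
  f(2.170000) = 2.049384
  x_2 = 2.170000 - 2.049384×(2.170000 - 0.960000)/(2.049384 - (-0.309904))
       = 1.118939
Iteration 2:
  f(2.170000) = 2.049384
  f(1.118939) = -0.190420
  x_3 = 1.118939 - (-0.190420)×(1.118939 - 2.170000)/(-0.190420 - 2.049384)
       = 1.208297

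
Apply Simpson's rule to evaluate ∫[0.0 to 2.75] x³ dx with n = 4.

f(x) = x³
a = 0.0, b = 2.75, n = 4
h = (b - a)/n = 0.687500

Simpson's rule: (h/3)[f(x₀) + 4f(x₁) + 2f(x₂) + ... + f(xₙ)]

x_0 = 0.0000, f(x_0) = 0.000000, coefficient = 1
x_1 = 0.6875, f(x_1) = 0.324951, coefficient = 4
x_2 = 1.3750, f(x_2) = 2.599609, coefficient = 2
x_3 = 2.0625, f(x_3) = 8.773682, coefficient = 4
x_4 = 2.7500, f(x_4) = 20.796875, coefficient = 1

I ≈ (0.687500/3) × 62.390625 = 14.297852
Exact value: 14.297852
Error: 0.000000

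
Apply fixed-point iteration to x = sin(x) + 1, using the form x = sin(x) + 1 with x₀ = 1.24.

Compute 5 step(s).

Equation: x = sin(x) + 1
Fixed-point form: x = sin(x) + 1
x₀ = 1.24

x_1 = g(1.240000) = 1.945784
x_2 = g(1.945784) = 1.930512
x_3 = g(1.930512) = 1.935997
x_4 = g(1.935997) = 1.934052
x_5 = g(1.934052) = 1.934745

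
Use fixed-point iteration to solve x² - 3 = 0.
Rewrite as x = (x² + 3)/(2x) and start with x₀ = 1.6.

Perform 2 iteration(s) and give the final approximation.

Equation: x² - 3 = 0
Fixed-point form: x = (x² + 3)/(2x)
x₀ = 1.6

x_1 = g(1.600000) = 1.737500
x_2 = g(1.737500) = 1.732059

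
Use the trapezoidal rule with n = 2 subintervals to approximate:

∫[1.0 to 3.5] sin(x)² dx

f(x) = sin(x)²
a = 1.0, b = 3.5, n = 2
h = (b - a)/n = 1.250000

Trapezoidal rule: (h/2)[f(x₀) + 2f(x₁) + 2f(x₂) + ... + f(xₙ)]

x_0 = 1.0000, f(x_0) = 0.708073, coefficient = 1
x_1 = 2.2500, f(x_1) = 0.605398, coefficient = 2
x_2 = 3.5000, f(x_2) = 0.123049, coefficient = 1

I ≈ (1.250000/2) × 2.041918 = 1.276199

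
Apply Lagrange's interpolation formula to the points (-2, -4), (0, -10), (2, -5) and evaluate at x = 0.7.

Lagrange interpolation formula:
P(x) = Σ yᵢ × Lᵢ(x)
where Lᵢ(x) = Π_{j≠i} (x - xⱼ)/(xᵢ - xⱼ)

L_0(0.7) = (0.7 - 0)/(-2 - 0) × (0.7 - 2)/(-2 - 2) = -0.113750
L_1(0.7) = (0.7 - (-2))/(0 - (-2)) × (0.7 - 2)/(0 - 2) = 0.877500
L_2(0.7) = (0.7 - (-2))/(2 - (-2)) × (0.7 - 0)/(2 - 0) = 0.236250

P(0.7) = (-4)×L_0(0.7) + (-10)×L_1(0.7) + (-5)×L_2(0.7)
P(0.7) = -9.501250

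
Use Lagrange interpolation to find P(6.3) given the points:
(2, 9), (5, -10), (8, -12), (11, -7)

Lagrange interpolation formula:
P(x) = Σ yᵢ × Lᵢ(x)
where Lᵢ(x) = Π_{j≠i} (x - xⱼ)/(xᵢ - xⱼ)

L_0(6.3) = (6.3 - 5)/(2 - 5) × (6.3 - 8)/(2 - 8) × (6.3 - 11)/(2 - 11) = -0.064117
L_1(6.3) = (6.3 - 2)/(5 - 2) × (6.3 - 8)/(5 - 8) × (6.3 - 11)/(5 - 11) = 0.636241
L_2(6.3) = (6.3 - 2)/(8 - 2) × (6.3 - 5)/(8 - 5) × (6.3 - 11)/(8 - 11) = 0.486537
L_3(6.3) = (6.3 - 2)/(11 - 2) × (6.3 - 5)/(11 - 5) × (6.3 - 8)/(11 - 8) = -0.058660

P(6.3) = 9×L_0(6.3) + (-10)×L_1(6.3) + (-12)×L_2(6.3) + (-7)×L_3(6.3)
P(6.3) = -12.367284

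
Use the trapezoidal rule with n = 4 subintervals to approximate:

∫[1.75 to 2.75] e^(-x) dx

f(x) = e^(-x)
a = 1.75, b = 2.75, n = 4
h = (b - a)/n = 0.250000

Trapezoidal rule: (h/2)[f(x₀) + 2f(x₁) + 2f(x₂) + ... + f(xₙ)]

x_0 = 1.7500, f(x_0) = 0.173774, coefficient = 1
x_1 = 2.0000, f(x_1) = 0.135335, coefficient = 2
x_2 = 2.2500, f(x_2) = 0.105399, coefficient = 2
x_3 = 2.5000, f(x_3) = 0.082085, coefficient = 2
x_4 = 2.7500, f(x_4) = 0.063928, coefficient = 1

I ≈ (0.250000/2) × 0.883341 = 0.110418
Exact value: 0.109846
Error: 0.000572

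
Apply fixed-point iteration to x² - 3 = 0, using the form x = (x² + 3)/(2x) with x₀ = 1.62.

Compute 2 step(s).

Equation: x² - 3 = 0
Fixed-point form: x = (x² + 3)/(2x)
x₀ = 1.62

x_1 = g(1.620000) = 1.735926
x_2 = g(1.735926) = 1.732055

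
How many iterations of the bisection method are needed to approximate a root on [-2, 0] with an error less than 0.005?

We need (b-a)/2^n ≤ 0.005
(0 - (-2))/2^n ≤ 0.005
2/2^n ≤ 0.005
2^n ≥ 400
n ≥ log₂(400) = 8.64
n ≥ 9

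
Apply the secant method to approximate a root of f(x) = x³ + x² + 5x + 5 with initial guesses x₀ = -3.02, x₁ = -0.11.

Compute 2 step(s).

f(x) = x³ + x² + 5x + 5
x₀ = -3.02, x₁ = -0.11

Secant formula: x_{n+1} = x_n - f(x_n)(x_n - x_{n-1})/(f(x_n) - f(x_{n-1}))

Iteration 1:
  f(-3.020000) = -28.523208
  f(-0.110000) = 4.460769
  x_2 = -0.110000 - 4.460769×(-0.110000 - (-3.020000))/(4.460769 - (-28.523208))
       = -0.503550
Iteration 2:
  f(-0.110000) = 4.460769
  f(-0.503550) = 2.608132
  x_3 = -0.503550 - 2.608132×(-0.503550 - (-0.110000))/(2.608132 - 4.460769)
       = -1.057587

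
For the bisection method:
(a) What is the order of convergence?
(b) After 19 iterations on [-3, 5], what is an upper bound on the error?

(a) Bisection has linear (order 1) convergence; the error is halved each step.

(b) Error bound = (b-a)/2^n = (5 - (-3))/2^{19}
    = 8/2^{19}

(a) 1 (linear); (b) error ≤ 1.53e-05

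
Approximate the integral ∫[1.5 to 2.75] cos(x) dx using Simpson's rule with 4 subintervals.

f(x) = cos(x)
a = 1.5, b = 2.75, n = 4
h = (b - a)/n = 0.312500

Simpson's rule: (h/3)[f(x₀) + 4f(x₁) + 2f(x₂) + ... + f(xₙ)]

x_0 = 1.5000, f(x_0) = 0.070737, coefficient = 1
x_1 = 1.8125, f(x_1) = -0.239357, coefficient = 4
x_2 = 2.1250, f(x_2) = -0.526266, coefficient = 2
x_3 = 2.4375, f(x_3) = -0.762199, coefficient = 4
x_4 = 2.7500, f(x_4) = -0.924302, coefficient = 1

I ≈ (0.312500/3) × -5.912323 = -0.615867
Exact value: -0.615834
Error: 0.000033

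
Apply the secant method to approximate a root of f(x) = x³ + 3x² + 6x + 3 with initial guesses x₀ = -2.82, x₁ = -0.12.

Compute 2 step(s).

f(x) = x³ + 3x² + 6x + 3
x₀ = -2.82, x₁ = -0.12

Secant formula: x_{n+1} = x_n - f(x_n)(x_n - x_{n-1})/(f(x_n) - f(x_{n-1}))

Iteration 1:
  f(-2.820000) = -12.488568
  f(-0.120000) = 2.321472
  x_2 = -0.120000 - 2.321472×(-0.120000 - (-2.820000))/(2.321472 - (-12.488568))
       = -0.543225
Iteration 2:
  f(-0.120000) = 2.321472
  f(-0.543225) = 0.465629
  x_3 = -0.543225 - 0.465629×(-0.543225 - (-0.120000))/(0.465629 - 2.321472)
       = -0.649411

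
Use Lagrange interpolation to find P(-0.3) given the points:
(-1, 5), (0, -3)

Lagrange interpolation formula:
P(x) = Σ yᵢ × Lᵢ(x)
where Lᵢ(x) = Π_{j≠i} (x - xⱼ)/(xᵢ - xⱼ)

L_0(-0.3) = (-0.3 - 0)/(-1 - 0) = 0.300000
L_1(-0.3) = (-0.3 - (-1))/(0 - (-1)) = 0.700000

P(-0.3) = 5×L_0(-0.3) + (-3)×L_1(-0.3)
P(-0.3) = -0.600000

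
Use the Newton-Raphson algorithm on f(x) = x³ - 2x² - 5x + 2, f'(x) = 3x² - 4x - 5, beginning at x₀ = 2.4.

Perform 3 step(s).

f(x) = x³ - 2x² - 5x + 2
f'(x) = 3x² - 4x - 5
x₀ = 2.4

Newton-Raphson formula: x_{n+1} = x_n - f(x_n)/f'(x_n)

Iteration 1:
  f(2.400000) = -7.696000
  f'(2.400000) = 2.680000
  x_1 = 2.400000 - (-7.696000)/2.680000 = 5.271642
Iteration 2:
  f(5.271642) = 66.561394
  f'(5.271642) = 57.284054
  x_2 = 5.271642 - 66.561394/57.284054 = 4.109689
Iteration 3:
  f(4.109689) = 17.083226
  f'(4.109689) = 29.229865
  x_3 = 4.109689 - 17.083226/29.229865 = 3.525244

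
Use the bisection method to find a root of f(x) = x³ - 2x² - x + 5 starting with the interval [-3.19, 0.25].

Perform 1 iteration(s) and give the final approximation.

f(x) = x³ - 2x² - x + 5
Initial interval: [-3.19, 0.25]

Iteration 1:
  c_1 = (-3.190000 + 0.250000)/2 = -1.470000
  f(c_1) = f(-1.470000) = -1.028323
  f(a) × f(c) ≥ 0, new interval: [-1.470000, 0.250000]

After 1 iteration(s), the approximation is c_1 = -1.470000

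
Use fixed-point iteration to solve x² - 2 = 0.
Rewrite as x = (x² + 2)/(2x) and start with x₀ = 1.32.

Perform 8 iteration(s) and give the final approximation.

Equation: x² - 2 = 0
Fixed-point form: x = (x² + 2)/(2x)
x₀ = 1.32

x_1 = g(1.320000) = 1.417576
x_2 = g(1.417576) = 1.414218
x_3 = g(1.414218) = 1.414214
x_4 = g(1.414214) = 1.414214
x_5 = g(1.414214) = 1.414214
x_6 = g(1.414214) = 1.414214
x_7 = g(1.414214) = 1.414214
x_8 = g(1.414214) = 1.414214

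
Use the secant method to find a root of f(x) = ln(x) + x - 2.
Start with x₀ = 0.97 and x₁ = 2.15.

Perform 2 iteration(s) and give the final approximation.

f(x) = ln(x) + x - 2
x₀ = 0.97, x₁ = 2.15

Secant formula: x_{n+1} = x_n - f(x_n)(x_n - x_{n-1})/(f(x_n) - f(x_{n-1}))

Iteration 1:
  f(0.970000) = -1.060459
  f(2.150000) = 0.915468
  x_2 = 2.150000 - 0.915468×(2.150000 - 0.970000)/(0.915468 - (-1.060459))
       = 1.603294
Iteration 2:
  f(2.150000) = 0.915468
  f(1.603294) = 0.075354
  x_3 = 1.603294 - 0.075354×(1.603294 - 2.150000)/(0.075354 - 0.915468)
       = 1.554257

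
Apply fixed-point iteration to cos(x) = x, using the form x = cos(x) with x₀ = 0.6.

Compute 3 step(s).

Equation: cos(x) = x
Fixed-point form: x = cos(x)
x₀ = 0.6

x_1 = g(0.600000) = 0.825336
x_2 = g(0.825336) = 0.678310
x_3 = g(0.678310) = 0.778634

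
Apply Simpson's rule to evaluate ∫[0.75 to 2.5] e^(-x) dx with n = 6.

f(x) = e^(-x)
a = 0.75, b = 2.5, n = 6
h = (b - a)/n = 0.291667

Simpson's rule: (h/3)[f(x₀) + 4f(x₁) + 2f(x₂) + ... + f(xₙ)]

x_0 = 0.7500, f(x_0) = 0.472367, coefficient = 1
x_1 = 1.0417, f(x_1) = 0.352866, coefficient = 4
x_2 = 1.3333, f(x_2) = 0.263597, coefficient = 2
x_3 = 1.6250, f(x_3) = 0.196912, coefficient = 4
x_4 = 1.9167, f(x_4) = 0.147096, coefficient = 2
x_5 = 2.2083, f(x_5) = 0.109884, coefficient = 4
x_6 = 2.5000, f(x_6) = 0.082085, coefficient = 1

I ≈ (0.291667/3) × 4.014484 = 0.390297
Exact value: 0.390282
Error: 0.000016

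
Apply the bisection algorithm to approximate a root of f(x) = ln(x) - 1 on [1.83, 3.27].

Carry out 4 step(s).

f(x) = ln(x) - 1
Initial interval: [1.83, 3.27]

Iteration 1:
  c_1 = (1.830000 + 3.270000)/2 = 2.550000
  f(c_1) = f(2.550000) = -0.063907
  f(a) × f(c) ≥ 0, new interval: [2.550000, 3.270000]
Iteration 2:
  c_2 = (2.550000 + 3.270000)/2 = 2.910000
  f(c_2) = f(2.910000) = 0.068153
  f(a) × f(c) < 0, new interval: [2.550000, 2.910000]
Iteration 3:
  c_3 = (2.550000 + 2.910000)/2 = 2.730000
  f(c_3) = f(2.730000) = 0.004302
  f(a) × f(c) < 0, new interval: [2.550000, 2.730000]
Iteration 4:
  c_4 = (2.550000 + 2.730000)/2 = 2.640000
  f(c_4) = f(2.640000) = -0.029221
  f(a) × f(c) ≥ 0, new interval: [2.640000, 2.730000]

After 4 iteration(s), the approximation is c_4 = 2.640000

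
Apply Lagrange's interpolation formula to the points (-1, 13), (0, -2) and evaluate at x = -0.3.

Lagrange interpolation formula:
P(x) = Σ yᵢ × Lᵢ(x)
where Lᵢ(x) = Π_{j≠i} (x - xⱼ)/(xᵢ - xⱼ)

L_0(-0.3) = (-0.3 - 0)/(-1 - 0) = 0.300000
L_1(-0.3) = (-0.3 - (-1))/(0 - (-1)) = 0.700000

P(-0.3) = 13×L_0(-0.3) + (-2)×L_1(-0.3)
P(-0.3) = 2.500000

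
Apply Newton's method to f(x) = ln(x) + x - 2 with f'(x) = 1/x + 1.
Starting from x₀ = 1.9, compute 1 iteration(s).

f(x) = ln(x) + x - 2
f'(x) = 1/x + 1
x₀ = 1.9

Newton-Raphson formula: x_{n+1} = x_n - f(x_n)/f'(x_n)

Iteration 1:
  f(1.900000) = 0.541854
  f'(1.900000) = 1.526316
  x_1 = 1.900000 - 0.541854/1.526316 = 1.544992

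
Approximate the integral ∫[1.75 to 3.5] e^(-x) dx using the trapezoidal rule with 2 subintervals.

f(x) = e^(-x)
a = 1.75, b = 3.5, n = 2
h = (b - a)/n = 0.875000

Trapezoidal rule: (h/2)[f(x₀) + 2f(x₁) + 2f(x₂) + ... + f(xₙ)]

x_0 = 1.7500, f(x_0) = 0.173774, coefficient = 1
x_1 = 2.6250, f(x_1) = 0.072440, coefficient = 2
x_2 = 3.5000, f(x_2) = 0.030197, coefficient = 1

I ≈ (0.875000/2) × 0.348851 = 0.152622
Exact value: 0.143577
Error: 0.009046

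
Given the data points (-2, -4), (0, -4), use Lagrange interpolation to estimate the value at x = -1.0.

Lagrange interpolation formula:
P(x) = Σ yᵢ × Lᵢ(x)
where Lᵢ(x) = Π_{j≠i} (x - xⱼ)/(xᵢ - xⱼ)

L_0(-1.0) = (-1.0 - 0)/(-2 - 0) = 0.500000
L_1(-1.0) = (-1.0 - (-2))/(0 - (-2)) = 0.500000

P(-1.0) = (-4)×L_0(-1.0) + (-4)×L_1(-1.0)
P(-1.0) = -4.000000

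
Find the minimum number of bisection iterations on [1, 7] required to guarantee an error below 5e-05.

We need (b-a)/2^n ≤ 5e-05
(7 - 1)/2^n ≤ 5e-05
6/2^n ≤ 5e-05
2^n ≥ 120000
n ≥ log₂(120000) = 16.87
n ≥ 17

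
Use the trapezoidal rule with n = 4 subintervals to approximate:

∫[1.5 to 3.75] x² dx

f(x) = x²
a = 1.5, b = 3.75, n = 4
h = (b - a)/n = 0.562500

Trapezoidal rule: (h/2)[f(x₀) + 2f(x₁) + 2f(x₂) + ... + f(xₙ)]

x_0 = 1.5000, f(x_0) = 2.250000, coefficient = 1
x_1 = 2.0625, f(x_1) = 4.253906, coefficient = 2
x_2 = 2.6250, f(x_2) = 6.890625, coefficient = 2
x_3 = 3.1875, f(x_3) = 10.160156, coefficient = 2
x_4 = 3.7500, f(x_4) = 14.062500, coefficient = 1

I ≈ (0.562500/2) × 58.921875 = 16.571777
Exact value: 16.453125
Error: 0.118652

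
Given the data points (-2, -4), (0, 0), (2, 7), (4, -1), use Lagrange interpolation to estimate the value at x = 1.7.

Lagrange interpolation formula:
P(x) = Σ yᵢ × Lᵢ(x)
where Lᵢ(x) = Π_{j≠i} (x - xⱼ)/(xᵢ - xⱼ)

L_0(1.7) = (1.7 - 0)/(-2 - 0) × (1.7 - 2)/(-2 - 2) × (1.7 - 4)/(-2 - 4) = -0.024437
L_1(1.7) = (1.7 - (-2))/(0 - (-2)) × (1.7 - 2)/(0 - 2) × (1.7 - 4)/(0 - 4) = 0.159563
L_2(1.7) = (1.7 - (-2))/(2 - (-2)) × (1.7 - 0)/(2 - 0) × (1.7 - 4)/(2 - 4) = 0.904187
L_3(1.7) = (1.7 - (-2))/(4 - (-2)) × (1.7 - 0)/(4 - 0) × (1.7 - 2)/(4 - 2) = -0.039313

P(1.7) = (-4)×L_0(1.7) + 0×L_1(1.7) + 7×L_2(1.7) + (-1)×L_3(1.7)
P(1.7) = 6.466375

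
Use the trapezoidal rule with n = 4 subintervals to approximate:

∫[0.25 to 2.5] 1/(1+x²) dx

f(x) = 1/(1+x²)
a = 0.25, b = 2.5, n = 4
h = (b - a)/n = 0.562500

Trapezoidal rule: (h/2)[f(x₀) + 2f(x₁) + 2f(x₂) + ... + f(xₙ)]

x_0 = 0.2500, f(x_0) = 0.941176, coefficient = 1
x_1 = 0.8125, f(x_1) = 0.602353, coefficient = 2
x_2 = 1.3750, f(x_2) = 0.345946, coefficient = 2
x_3 = 1.9375, f(x_3) = 0.210353, coefficient = 2
x_4 = 2.5000, f(x_4) = 0.137931, coefficient = 1

I ≈ (0.562500/2) × 3.396412 = 0.955241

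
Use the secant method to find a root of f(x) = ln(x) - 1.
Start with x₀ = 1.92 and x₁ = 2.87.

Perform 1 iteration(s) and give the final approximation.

f(x) = ln(x) - 1
x₀ = 1.92, x₁ = 2.87

Secant formula: x_{n+1} = x_n - f(x_n)(x_n - x_{n-1})/(f(x_n) - f(x_{n-1}))

Iteration 1:
  f(1.920000) = -0.347675
  f(2.870000) = 0.054312
  x_2 = 2.870000 - 0.054312×(2.870000 - 1.920000)/(0.054312 - (-0.347675))
       = 2.741646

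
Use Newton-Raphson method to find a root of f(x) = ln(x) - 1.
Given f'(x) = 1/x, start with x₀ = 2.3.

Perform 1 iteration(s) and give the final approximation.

f(x) = ln(x) - 1
f'(x) = 1/x
x₀ = 2.3

Newton-Raphson formula: x_{n+1} = x_n - f(x_n)/f'(x_n)

Iteration 1:
  f(2.300000) = -0.167091
  f'(2.300000) = 0.434783
  x_1 = 2.300000 - (-0.167091)/0.434783 = 2.684309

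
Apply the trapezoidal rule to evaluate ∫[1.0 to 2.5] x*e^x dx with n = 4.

f(x) = x*e^x
a = 1.0, b = 2.5, n = 4
h = (b - a)/n = 0.375000

Trapezoidal rule: (h/2)[f(x₀) + 2f(x₁) + 2f(x₂) + ... + f(xₙ)]

x_0 = 1.0000, f(x_0) = 2.718282, coefficient = 1
x_1 = 1.3750, f(x_1) = 5.438230, coefficient = 2
x_2 = 1.7500, f(x_2) = 10.070555, coefficient = 2
x_3 = 2.1250, f(x_3) = 17.792407, coefficient = 2
x_4 = 2.5000, f(x_4) = 30.456235, coefficient = 1

I ≈ (0.375000/2) × 99.776901 = 18.708169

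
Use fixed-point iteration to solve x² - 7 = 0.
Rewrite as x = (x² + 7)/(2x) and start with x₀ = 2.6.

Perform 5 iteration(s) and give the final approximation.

Equation: x² - 7 = 0
Fixed-point form: x = (x² + 7)/(2x)
x₀ = 2.6

x_1 = g(2.600000) = 2.646154
x_2 = g(2.646154) = 2.645751
x_3 = g(2.645751) = 2.645751
x_4 = g(2.645751) = 2.645751
x_5 = g(2.645751) = 2.645751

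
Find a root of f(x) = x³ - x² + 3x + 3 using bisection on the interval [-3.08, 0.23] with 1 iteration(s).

f(x) = x³ - x² + 3x + 3
Initial interval: [-3.08, 0.23]

Iteration 1:
  c_1 = (-3.080000 + 0.230000)/2 = -1.425000
  f(c_1) = f(-1.425000) = -6.199266
  f(a) × f(c) ≥ 0, new interval: [-1.425000, 0.230000]

After 1 iteration(s), the approximation is c_1 = -1.425000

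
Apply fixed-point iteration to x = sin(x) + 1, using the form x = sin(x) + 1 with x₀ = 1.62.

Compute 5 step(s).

Equation: x = sin(x) + 1
Fixed-point form: x = sin(x) + 1
x₀ = 1.62

x_1 = g(1.620000) = 1.998790
x_2 = g(1.998790) = 1.909800
x_3 = g(1.909800) = 1.943086
x_4 = g(1.943086) = 1.931497
x_5 = g(1.931497) = 1.935650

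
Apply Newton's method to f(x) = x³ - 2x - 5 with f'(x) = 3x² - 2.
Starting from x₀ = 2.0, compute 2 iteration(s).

f(x) = x³ - 2x - 5
f'(x) = 3x² - 2
x₀ = 2.0

Newton-Raphson formula: x_{n+1} = x_n - f(x_n)/f'(x_n)

Iteration 1:
  f(2.000000) = -1.000000
  f'(2.000000) = 10.000000
  x_1 = 2.000000 - (-1.000000)/10.000000 = 2.100000
Iteration 2:
  f(2.100000) = 0.061000
  f'(2.100000) = 11.230000
  x_2 = 2.100000 - 0.061000/11.230000 = 2.094568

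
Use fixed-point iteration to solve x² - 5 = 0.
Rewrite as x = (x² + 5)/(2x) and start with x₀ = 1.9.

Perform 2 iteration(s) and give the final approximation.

Equation: x² - 5 = 0
Fixed-point form: x = (x² + 5)/(2x)
x₀ = 1.9

x_1 = g(1.900000) = 2.265789
x_2 = g(2.265789) = 2.236263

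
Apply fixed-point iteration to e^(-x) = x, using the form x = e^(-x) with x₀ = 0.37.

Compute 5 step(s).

Equation: e^(-x) = x
Fixed-point form: x = e^(-x)
x₀ = 0.37

x_1 = g(0.370000) = 0.690734
x_2 = g(0.690734) = 0.501208
x_3 = g(0.501208) = 0.605798
x_4 = g(0.605798) = 0.545639
x_5 = g(0.545639) = 0.579472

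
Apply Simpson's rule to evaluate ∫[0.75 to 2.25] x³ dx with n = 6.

f(x) = x³
a = 0.75, b = 2.25, n = 6
h = (b - a)/n = 0.250000

Simpson's rule: (h/3)[f(x₀) + 4f(x₁) + 2f(x₂) + ... + f(xₙ)]

x_0 = 0.7500, f(x_0) = 0.421875, coefficient = 1
x_1 = 1.0000, f(x_1) = 1.000000, coefficient = 4
x_2 = 1.2500, f(x_2) = 1.953125, coefficient = 2
x_3 = 1.5000, f(x_3) = 3.375000, coefficient = 4
x_4 = 1.7500, f(x_4) = 5.359375, coefficient = 2
x_5 = 2.0000, f(x_5) = 8.000000, coefficient = 4
x_6 = 2.2500, f(x_6) = 11.390625, coefficient = 1

I ≈ (0.250000/3) × 75.937500 = 6.328125
Exact value: 6.328125
Error: 0.000000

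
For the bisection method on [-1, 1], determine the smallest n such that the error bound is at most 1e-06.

We need (b-a)/2^n ≤ 1e-06
(1 - (-1))/2^n ≤ 1e-06
2/2^n ≤ 1e-06
2^n ≥ 2000000
n ≥ log₂(2000000) = 20.93
n ≥ 21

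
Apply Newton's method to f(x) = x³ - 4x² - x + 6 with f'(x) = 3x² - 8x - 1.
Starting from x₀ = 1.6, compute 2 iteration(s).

f(x) = x³ - 4x² - x + 6
f'(x) = 3x² - 8x - 1
x₀ = 1.6

Newton-Raphson formula: x_{n+1} = x_n - f(x_n)/f'(x_n)

Iteration 1:
  f(1.600000) = -1.744000
  f'(1.600000) = -6.120000
  x_1 = 1.600000 - (-1.744000)/(-6.120000) = 1.315033
Iteration 2:
  f(1.315033) = 0.041824
  f'(1.315033) = -6.332329
  x_2 = 1.315033 - 0.041824/(-6.332329) = 1.321638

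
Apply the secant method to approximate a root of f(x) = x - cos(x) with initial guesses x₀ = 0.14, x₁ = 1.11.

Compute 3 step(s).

f(x) = x - cos(x)
x₀ = 0.14, x₁ = 1.11

Secant formula: x_{n+1} = x_n - f(x_n)(x_n - x_{n-1})/(f(x_n) - f(x_{n-1}))

Iteration 1:
  f(0.140000) = -0.850216
  f(1.110000) = 0.665338
  x_2 = 1.110000 - 0.665338×(1.110000 - 0.140000)/(0.665338 - (-0.850216))
       = 0.684164
Iteration 2:
  f(1.110000) = 0.665338
  f(0.684164) = -0.090784
  x_3 = 0.684164 - (-0.090784)×(0.684164 - 1.110000)/(-0.090784 - 0.665338)
       = 0.735292
Iteration 3:
  f(0.684164) = -0.090784
  f(0.735292) = -0.006343
  x_4 = 0.735292 - (-0.006343)×(0.735292 - 0.684164)/(-0.006343 - (-0.090784))
       = 0.739133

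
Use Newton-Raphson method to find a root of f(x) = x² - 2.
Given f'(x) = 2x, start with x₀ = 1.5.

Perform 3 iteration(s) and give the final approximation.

f(x) = x² - 2
f'(x) = 2x
x₀ = 1.5

Newton-Raphson formula: x_{n+1} = x_n - f(x_n)/f'(x_n)

Iteration 1:
  f(1.500000) = 0.250000
  f'(1.500000) = 3.000000
  x_1 = 1.500000 - 0.250000/3.000000 = 1.416667
Iteration 2:
  f(1.416667) = 0.006944
  f'(1.416667) = 2.833333
  x_2 = 1.416667 - 0.006944/2.833333 = 1.414216
Iteration 3:
  f(1.414216) = 0.000006
  f'(1.414216) = 2.828431
  x_3 = 1.414216 - 0.000006/2.828431 = 1.414214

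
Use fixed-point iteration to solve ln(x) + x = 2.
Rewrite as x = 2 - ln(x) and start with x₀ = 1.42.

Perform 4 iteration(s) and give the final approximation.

Equation: ln(x) + x = 2
Fixed-point form: x = 2 - ln(x)
x₀ = 1.42

x_1 = g(1.420000) = 1.649343
x_2 = g(1.649343) = 1.499623
x_3 = g(1.499623) = 1.594786
x_4 = g(1.594786) = 1.533260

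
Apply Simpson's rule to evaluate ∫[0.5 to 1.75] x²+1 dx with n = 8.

f(x) = x²+1
a = 0.5, b = 1.75, n = 8
h = (b - a)/n = 0.156250

Simpson's rule: (h/3)[f(x₀) + 4f(x₁) + 2f(x₂) + ... + f(xₙ)]

x_0 = 0.5000, f(x_0) = 1.250000, coefficient = 1
x_1 = 0.6562, f(x_1) = 1.430664, coefficient = 4
x_2 = 0.8125, f(x_2) = 1.660156, coefficient = 2
x_3 = 0.9688, f(x_3) = 1.938477, coefficient = 4
x_4 = 1.1250, f(x_4) = 2.265625, coefficient = 2
x_5 = 1.2812, f(x_5) = 2.641602, coefficient = 4
x_6 = 1.4375, f(x_6) = 3.066406, coefficient = 2
x_7 = 1.5938, f(x_7) = 3.540039, coefficient = 4
x_8 = 1.7500, f(x_8) = 4.062500, coefficient = 1

I ≈ (0.156250/3) × 57.500000 = 2.994792
Exact value: 2.994792
Error: 0.000000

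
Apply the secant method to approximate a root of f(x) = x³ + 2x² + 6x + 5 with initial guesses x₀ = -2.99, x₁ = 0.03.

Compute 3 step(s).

f(x) = x³ + 2x² + 6x + 5
x₀ = -2.99, x₁ = 0.03

Secant formula: x_{n+1} = x_n - f(x_n)(x_n - x_{n-1})/(f(x_n) - f(x_{n-1}))

Iteration 1:
  f(-2.990000) = -21.790699
  f(0.030000) = 5.181827
  x_2 = 0.030000 - 5.181827×(0.030000 - (-2.990000))/(5.181827 - (-21.790699))
       = -0.550187
Iteration 2:
  f(0.030000) = 5.181827
  f(-0.550187) = 2.137743
  x_3 = -0.550187 - 2.137743×(-0.550187 - 0.030000)/(2.137743 - 5.181827)
       = -0.957631
Iteration 3:
  f(-0.550187) = 2.137743
  f(-0.957631) = 0.210128
  x_4 = -0.957631 - 0.210128×(-0.957631 - (-0.550187))/(0.210128 - 2.137743)
       = -1.002046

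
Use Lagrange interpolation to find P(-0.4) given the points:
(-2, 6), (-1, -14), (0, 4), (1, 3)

Lagrange interpolation formula:
P(x) = Σ yᵢ × Lᵢ(x)
where Lᵢ(x) = Π_{j≠i} (x - xⱼ)/(xᵢ - xⱼ)

L_0(-0.4) = (-0.4 - (-1))/(-2 - (-1)) × (-0.4 - 0)/(-2 - 0) × (-0.4 - 1)/(-2 - 1) = -0.056000
L_1(-0.4) = (-0.4 - (-2))/(-1 - (-2)) × (-0.4 - 0)/(-1 - 0) × (-0.4 - 1)/(-1 - 1) = 0.448000
L_2(-0.4) = (-0.4 - (-2))/(0 - (-2)) × (-0.4 - (-1))/(0 - (-1)) × (-0.4 - 1)/(0 - 1) = 0.672000
L_3(-0.4) = (-0.4 - (-2))/(1 - (-2)) × (-0.4 - (-1))/(1 - (-1)) × (-0.4 - 0)/(1 - 0) = -0.064000

P(-0.4) = 6×L_0(-0.4) + (-14)×L_1(-0.4) + 4×L_2(-0.4) + 3×L_3(-0.4)
P(-0.4) = -4.112000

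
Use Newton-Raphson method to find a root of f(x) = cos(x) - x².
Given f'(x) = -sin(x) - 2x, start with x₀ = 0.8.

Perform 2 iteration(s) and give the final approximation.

f(x) = cos(x) - x²
f'(x) = -sin(x) - 2x
x₀ = 0.8

Newton-Raphson formula: x_{n+1} = x_n - f(x_n)/f'(x_n)

Iteration 1:
  f(0.800000) = 0.056707
  f'(0.800000) = -2.317356
  x_1 = 0.800000 - 0.056707/(-2.317356) = 0.824470
Iteration 2:
  f(0.824470) = -0.000806
  f'(0.824470) = -2.383129
  x_2 = 0.824470 - (-0.000806)/(-2.383129) = 0.824132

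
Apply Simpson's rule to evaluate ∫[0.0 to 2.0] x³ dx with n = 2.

f(x) = x³
a = 0.0, b = 2.0, n = 2
h = (b - a)/n = 1.000000

Simpson's rule: (h/3)[f(x₀) + 4f(x₁) + 2f(x₂) + ... + f(xₙ)]

x_0 = 0.0000, f(x_0) = 0.000000, coefficient = 1
x_1 = 1.0000, f(x_1) = 1.000000, coefficient = 4
x_2 = 2.0000, f(x_2) = 8.000000, coefficient = 1

I ≈ (1.000000/3) × 12.000000 = 4.000000
Exact value: 4.000000
Error: 0.000000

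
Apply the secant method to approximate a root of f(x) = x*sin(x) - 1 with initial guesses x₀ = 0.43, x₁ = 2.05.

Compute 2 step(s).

f(x) = x*sin(x) - 1
x₀ = 0.43, x₁ = 2.05

Secant formula: x_{n+1} = x_n - f(x_n)(x_n - x_{n-1})/(f(x_n) - f(x_{n-1}))

Iteration 1:
  f(0.430000) = -0.820746
  f(2.050000) = 0.819093
  x_2 = 2.050000 - 0.819093×(2.050000 - 0.430000)/(0.819093 - (-0.820746))
       = 1.240816
Iteration 2:
  f(2.050000) = 0.819093
  f(1.240816) = 0.173873
  x_3 = 1.240816 - 0.173873×(1.240816 - 2.050000)/(0.173873 - 0.819093)
       = 1.022759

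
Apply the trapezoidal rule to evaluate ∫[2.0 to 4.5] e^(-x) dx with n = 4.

f(x) = e^(-x)
a = 2.0, b = 4.5, n = 4
h = (b - a)/n = 0.625000

Trapezoidal rule: (h/2)[f(x₀) + 2f(x₁) + 2f(x₂) + ... + f(xₙ)]

x_0 = 2.0000, f(x_0) = 0.135335, coefficient = 1
x_1 = 2.6250, f(x_1) = 0.072440, coefficient = 2
x_2 = 3.2500, f(x_2) = 0.038774, coefficient = 2
x_3 = 3.8750, f(x_3) = 0.020754, coefficient = 2
x_4 = 4.5000, f(x_4) = 0.011109, coefficient = 1

I ≈ (0.625000/2) × 0.410381 = 0.128244
Exact value: 0.124226
Error: 0.004018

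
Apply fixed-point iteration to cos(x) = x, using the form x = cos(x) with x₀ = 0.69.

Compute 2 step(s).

Equation: cos(x) = x
Fixed-point form: x = cos(x)
x₀ = 0.69

x_1 = g(0.690000) = 0.771246
x_2 = g(0.771246) = 0.717043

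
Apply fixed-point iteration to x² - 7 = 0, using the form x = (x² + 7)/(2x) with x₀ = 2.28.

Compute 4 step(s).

Equation: x² - 7 = 0
Fixed-point form: x = (x² + 7)/(2x)
x₀ = 2.28

x_1 = g(2.280000) = 2.675088
x_2 = g(2.675088) = 2.645912
x_3 = g(2.645912) = 2.645751
x_4 = g(2.645751) = 2.645751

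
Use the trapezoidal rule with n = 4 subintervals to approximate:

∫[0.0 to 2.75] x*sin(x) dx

f(x) = x*sin(x)
a = 0.0, b = 2.75, n = 4
h = (b - a)/n = 0.687500

Trapezoidal rule: (h/2)[f(x₀) + 2f(x₁) + 2f(x₂) + ... + f(xₙ)]

x_0 = 0.0000, f(x_0) = 0.000000, coefficient = 1
x_1 = 0.6875, f(x_1) = 0.436292, coefficient = 2
x_2 = 1.3750, f(x_2) = 1.348728, coefficient = 2
x_3 = 2.0625, f(x_3) = 1.818155, coefficient = 2
x_4 = 2.7500, f(x_4) = 1.049568, coefficient = 1

I ≈ (0.687500/2) × 8.255919 = 2.837972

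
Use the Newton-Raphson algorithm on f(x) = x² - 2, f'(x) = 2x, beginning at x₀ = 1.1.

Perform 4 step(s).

f(x) = x² - 2
f'(x) = 2x
x₀ = 1.1

Newton-Raphson formula: x_{n+1} = x_n - f(x_n)/f'(x_n)

Iteration 1:
  f(1.100000) = -0.790000
  f'(1.100000) = 2.200000
  x_1 = 1.100000 - (-0.790000)/2.200000 = 1.459091
Iteration 2:
  f(1.459091) = 0.128946
  f'(1.459091) = 2.918182
  x_2 = 1.459091 - 0.128946/2.918182 = 1.414904
Iteration 3:
  f(1.414904) = 0.001953
  f'(1.414904) = 2.829807
  x_3 = 1.414904 - 0.001953/2.829807 = 1.414214
Iteration 4:
  f(1.414214) = 0.000000
  f'(1.414214) = 2.828427
  x_4 = 1.414214 - 0.000000/2.828427 = 1.414214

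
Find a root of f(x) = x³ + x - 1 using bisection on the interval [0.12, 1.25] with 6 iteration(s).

f(x) = x³ + x - 1
Initial interval: [0.12, 1.25]

Iteration 1:
  c_1 = (0.120000 + 1.250000)/2 = 0.685000
  f(c_1) = f(0.685000) = 0.006419
  f(a) × f(c) < 0, new interval: [0.120000, 0.685000]
Iteration 2:
  c_2 = (0.120000 + 0.685000)/2 = 0.402500
  f(c_2) = f(0.402500) = -0.532292
  f(a) × f(c) ≥ 0, new interval: [0.402500, 0.685000]
Iteration 3:
  c_3 = (0.402500 + 0.685000)/2 = 0.543750
  f(c_3) = f(0.543750) = -0.295483
  f(a) × f(c) ≥ 0, new interval: [0.543750, 0.685000]
Iteration 4:
  c_4 = (0.543750 + 0.685000)/2 = 0.614375
  f(c_4) = f(0.614375) = -0.153725
  f(a) × f(c) ≥ 0, new interval: [0.614375, 0.685000]
Iteration 5:
  c_5 = (0.614375 + 0.685000)/2 = 0.649688
  f(c_5) = f(0.649688) = -0.076083
  f(a) × f(c) ≥ 0, new interval: [0.649688, 0.685000]
Iteration 6:
  c_6 = (0.649688 + 0.685000)/2 = 0.667344
  f(c_6) = f(0.667344) = -0.035456
  f(a) × f(c) ≥ 0, new interval: [0.667344, 0.685000]

After 6 iteration(s), the approximation is c_6 = 0.667344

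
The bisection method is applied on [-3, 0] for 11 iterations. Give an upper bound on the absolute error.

Bisection error bound: |error| ≤ (b-a)/2^n
|error| ≤ (0 - (-3))/2^11 = 3/2^11
|error| ≤ 0.0014648438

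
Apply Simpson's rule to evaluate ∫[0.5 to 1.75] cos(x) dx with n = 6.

f(x) = cos(x)
a = 0.5, b = 1.75, n = 6
h = (b - a)/n = 0.208333

Simpson's rule: (h/3)[f(x₀) + 4f(x₁) + 2f(x₂) + ... + f(xₙ)]

x_0 = 0.5000, f(x_0) = 0.877583, coefficient = 1
x_1 = 0.7083, f(x_1) = 0.759447, coefficient = 4
x_2 = 0.9167, f(x_2) = 0.608469, coefficient = 2
x_3 = 1.1250, f(x_3) = 0.431177, coefficient = 4
x_4 = 1.3333, f(x_4) = 0.235238, coefficient = 2
x_5 = 1.5417, f(x_5) = 0.029126, coefficient = 4
x_6 = 1.7500, f(x_6) = -0.178246, coefficient = 1

I ≈ (0.208333/3) × 7.265746 = 0.504566
Exact value: 0.504560
Error: 0.000005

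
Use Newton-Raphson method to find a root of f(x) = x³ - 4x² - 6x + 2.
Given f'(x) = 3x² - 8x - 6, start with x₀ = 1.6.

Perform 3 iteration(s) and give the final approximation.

f(x) = x³ - 4x² - 6x + 2
f'(x) = 3x² - 8x - 6
x₀ = 1.6

Newton-Raphson formula: x_{n+1} = x_n - f(x_n)/f'(x_n)

Iteration 1:
  f(1.600000) = -13.744000
  f'(1.600000) = -11.120000
  x_1 = 1.600000 - (-13.744000)/(-11.120000) = 0.364029
Iteration 2:
  f(0.364029) = -0.666000
  f'(0.364029) = -8.514679
  x_2 = 0.364029 - (-0.666000)/(-8.514679) = 0.285811
Iteration 3:
  f(0.285811) = -0.018269
  f'(0.285811) = -8.041423
  x_3 = 0.285811 - (-0.018269)/(-8.041423) = 0.283539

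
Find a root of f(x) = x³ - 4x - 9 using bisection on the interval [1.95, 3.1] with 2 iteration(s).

f(x) = x³ - 4x - 9
Initial interval: [1.95, 3.1]

Iteration 1:
  c_1 = (1.950000 + 3.100000)/2 = 2.525000
  f(c_1) = f(2.525000) = -3.001547
  f(a) × f(c) ≥ 0, new interval: [2.525000, 3.100000]
Iteration 2:
  c_2 = (2.525000 + 3.100000)/2 = 2.812500
  f(c_2) = f(2.812500) = 1.997314
  f(a) × f(c) < 0, new interval: [2.525000, 2.812500]

After 2 iteration(s), the approximation is c_2 = 2.812500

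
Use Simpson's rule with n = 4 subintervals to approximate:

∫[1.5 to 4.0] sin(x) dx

f(x) = sin(x)
a = 1.5, b = 4.0, n = 4
h = (b - a)/n = 0.625000

Simpson's rule: (h/3)[f(x₀) + 4f(x₁) + 2f(x₂) + ... + f(xₙ)]

x_0 = 1.5000, f(x_0) = 0.997495, coefficient = 1
x_1 = 2.1250, f(x_1) = 0.850320, coefficient = 4
x_2 = 2.7500, f(x_2) = 0.381661, coefficient = 2
x_3 = 3.3750, f(x_3) = -0.231294, coefficient = 4
x_4 = 4.0000, f(x_4) = -0.756802, coefficient = 1

I ≈ (0.625000/3) × 3.480118 = 0.725025
Exact value: 0.724381
Error: 0.000644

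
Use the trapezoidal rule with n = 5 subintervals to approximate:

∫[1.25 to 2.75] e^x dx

f(x) = e^x
a = 1.25, b = 2.75, n = 5
h = (b - a)/n = 0.300000

Trapezoidal rule: (h/2)[f(x₀) + 2f(x₁) + 2f(x₂) + ... + f(xₙ)]

x_0 = 1.2500, f(x_0) = 3.490343, coefficient = 1
x_1 = 1.5500, f(x_1) = 4.711470, coefficient = 2
x_2 = 1.8500, f(x_2) = 6.359820, coefficient = 2
x_3 = 2.1500, f(x_3) = 8.584858, coefficient = 2
x_4 = 2.4500, f(x_4) = 11.588347, coefficient = 2
x_5 = 2.7500, f(x_5) = 15.642632, coefficient = 1

I ≈ (0.300000/2) × 81.621964 = 12.243295
Exact value: 12.152289
Error: 0.091006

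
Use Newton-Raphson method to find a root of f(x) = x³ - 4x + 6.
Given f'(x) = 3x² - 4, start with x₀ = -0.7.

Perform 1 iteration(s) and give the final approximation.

f(x) = x³ - 4x + 6
f'(x) = 3x² - 4
x₀ = -0.7

Newton-Raphson formula: x_{n+1} = x_n - f(x_n)/f'(x_n)

Iteration 1:
  f(-0.700000) = 8.457000
  f'(-0.700000) = -2.530000
  x_1 = -0.700000 - 8.457000/(-2.530000) = 2.642688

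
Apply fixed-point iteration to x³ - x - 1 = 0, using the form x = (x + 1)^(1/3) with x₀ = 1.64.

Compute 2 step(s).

Equation: x³ - x - 1 = 0
Fixed-point form: x = (x + 1)^(1/3)
x₀ = 1.64

x_1 = g(1.640000) = 1.382085
x_2 = g(1.382085) = 1.335526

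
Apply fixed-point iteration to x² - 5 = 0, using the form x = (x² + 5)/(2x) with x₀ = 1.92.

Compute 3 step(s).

Equation: x² - 5 = 0
Fixed-point form: x = (x² + 5)/(2x)
x₀ = 1.92

x_1 = g(1.920000) = 2.262083
x_2 = g(2.262083) = 2.236218
x_3 = g(2.236218) = 2.236068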